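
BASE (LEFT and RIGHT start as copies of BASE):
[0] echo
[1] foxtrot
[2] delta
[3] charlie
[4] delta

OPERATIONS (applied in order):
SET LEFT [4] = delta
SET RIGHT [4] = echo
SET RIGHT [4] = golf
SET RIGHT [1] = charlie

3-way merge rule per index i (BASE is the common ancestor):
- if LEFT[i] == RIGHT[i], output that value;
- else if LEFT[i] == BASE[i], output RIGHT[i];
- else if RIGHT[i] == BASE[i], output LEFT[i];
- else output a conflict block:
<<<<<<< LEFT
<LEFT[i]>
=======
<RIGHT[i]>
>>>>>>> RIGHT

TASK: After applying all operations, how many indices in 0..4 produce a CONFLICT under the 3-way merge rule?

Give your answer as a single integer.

Answer: 0

Derivation:
Final LEFT:  [echo, foxtrot, delta, charlie, delta]
Final RIGHT: [echo, charlie, delta, charlie, golf]
i=0: L=echo R=echo -> agree -> echo
i=1: L=foxtrot=BASE, R=charlie -> take RIGHT -> charlie
i=2: L=delta R=delta -> agree -> delta
i=3: L=charlie R=charlie -> agree -> charlie
i=4: L=delta=BASE, R=golf -> take RIGHT -> golf
Conflict count: 0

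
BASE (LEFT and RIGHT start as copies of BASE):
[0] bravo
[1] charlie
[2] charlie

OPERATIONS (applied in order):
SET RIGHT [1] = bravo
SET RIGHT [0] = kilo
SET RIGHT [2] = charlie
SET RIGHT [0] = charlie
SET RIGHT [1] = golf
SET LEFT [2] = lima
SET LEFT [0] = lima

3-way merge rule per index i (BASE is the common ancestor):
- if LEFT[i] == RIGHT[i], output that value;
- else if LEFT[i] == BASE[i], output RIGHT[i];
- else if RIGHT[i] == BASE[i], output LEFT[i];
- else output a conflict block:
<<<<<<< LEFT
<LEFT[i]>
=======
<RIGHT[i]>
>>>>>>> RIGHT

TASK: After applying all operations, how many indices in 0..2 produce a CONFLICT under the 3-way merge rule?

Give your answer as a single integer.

Answer: 1

Derivation:
Final LEFT:  [lima, charlie, lima]
Final RIGHT: [charlie, golf, charlie]
i=0: BASE=bravo L=lima R=charlie all differ -> CONFLICT
i=1: L=charlie=BASE, R=golf -> take RIGHT -> golf
i=2: L=lima, R=charlie=BASE -> take LEFT -> lima
Conflict count: 1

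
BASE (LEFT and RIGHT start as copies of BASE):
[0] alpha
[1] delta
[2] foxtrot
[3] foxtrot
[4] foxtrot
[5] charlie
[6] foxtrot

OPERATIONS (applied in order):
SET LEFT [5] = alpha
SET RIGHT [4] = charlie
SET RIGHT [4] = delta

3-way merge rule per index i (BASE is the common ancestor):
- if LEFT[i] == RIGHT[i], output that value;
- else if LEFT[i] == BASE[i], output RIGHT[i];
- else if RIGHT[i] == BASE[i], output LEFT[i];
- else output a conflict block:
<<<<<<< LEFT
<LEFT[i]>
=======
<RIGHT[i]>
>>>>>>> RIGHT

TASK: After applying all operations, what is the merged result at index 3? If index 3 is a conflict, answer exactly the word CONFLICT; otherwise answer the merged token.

Answer: foxtrot

Derivation:
Final LEFT:  [alpha, delta, foxtrot, foxtrot, foxtrot, alpha, foxtrot]
Final RIGHT: [alpha, delta, foxtrot, foxtrot, delta, charlie, foxtrot]
i=0: L=alpha R=alpha -> agree -> alpha
i=1: L=delta R=delta -> agree -> delta
i=2: L=foxtrot R=foxtrot -> agree -> foxtrot
i=3: L=foxtrot R=foxtrot -> agree -> foxtrot
i=4: L=foxtrot=BASE, R=delta -> take RIGHT -> delta
i=5: L=alpha, R=charlie=BASE -> take LEFT -> alpha
i=6: L=foxtrot R=foxtrot -> agree -> foxtrot
Index 3 -> foxtrot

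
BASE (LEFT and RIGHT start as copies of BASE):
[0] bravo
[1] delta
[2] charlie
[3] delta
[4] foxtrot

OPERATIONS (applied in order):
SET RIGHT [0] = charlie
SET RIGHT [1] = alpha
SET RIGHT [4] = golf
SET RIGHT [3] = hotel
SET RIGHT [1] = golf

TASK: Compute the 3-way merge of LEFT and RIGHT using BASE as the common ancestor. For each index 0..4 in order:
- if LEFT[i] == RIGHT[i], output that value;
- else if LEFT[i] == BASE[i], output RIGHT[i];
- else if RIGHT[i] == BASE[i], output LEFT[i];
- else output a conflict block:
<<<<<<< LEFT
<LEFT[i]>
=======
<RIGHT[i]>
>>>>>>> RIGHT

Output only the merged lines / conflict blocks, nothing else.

Final LEFT:  [bravo, delta, charlie, delta, foxtrot]
Final RIGHT: [charlie, golf, charlie, hotel, golf]
i=0: L=bravo=BASE, R=charlie -> take RIGHT -> charlie
i=1: L=delta=BASE, R=golf -> take RIGHT -> golf
i=2: L=charlie R=charlie -> agree -> charlie
i=3: L=delta=BASE, R=hotel -> take RIGHT -> hotel
i=4: L=foxtrot=BASE, R=golf -> take RIGHT -> golf

Answer: charlie
golf
charlie
hotel
golf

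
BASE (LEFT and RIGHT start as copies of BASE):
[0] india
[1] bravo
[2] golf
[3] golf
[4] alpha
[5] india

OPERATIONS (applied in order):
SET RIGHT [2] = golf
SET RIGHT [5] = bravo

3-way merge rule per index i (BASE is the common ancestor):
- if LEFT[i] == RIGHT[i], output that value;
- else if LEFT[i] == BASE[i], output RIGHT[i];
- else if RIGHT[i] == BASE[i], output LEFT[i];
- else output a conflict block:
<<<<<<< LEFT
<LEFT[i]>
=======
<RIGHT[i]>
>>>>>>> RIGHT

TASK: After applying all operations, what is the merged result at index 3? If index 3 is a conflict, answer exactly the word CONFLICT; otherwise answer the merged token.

Final LEFT:  [india, bravo, golf, golf, alpha, india]
Final RIGHT: [india, bravo, golf, golf, alpha, bravo]
i=0: L=india R=india -> agree -> india
i=1: L=bravo R=bravo -> agree -> bravo
i=2: L=golf R=golf -> agree -> golf
i=3: L=golf R=golf -> agree -> golf
i=4: L=alpha R=alpha -> agree -> alpha
i=5: L=india=BASE, R=bravo -> take RIGHT -> bravo
Index 3 -> golf

Answer: golf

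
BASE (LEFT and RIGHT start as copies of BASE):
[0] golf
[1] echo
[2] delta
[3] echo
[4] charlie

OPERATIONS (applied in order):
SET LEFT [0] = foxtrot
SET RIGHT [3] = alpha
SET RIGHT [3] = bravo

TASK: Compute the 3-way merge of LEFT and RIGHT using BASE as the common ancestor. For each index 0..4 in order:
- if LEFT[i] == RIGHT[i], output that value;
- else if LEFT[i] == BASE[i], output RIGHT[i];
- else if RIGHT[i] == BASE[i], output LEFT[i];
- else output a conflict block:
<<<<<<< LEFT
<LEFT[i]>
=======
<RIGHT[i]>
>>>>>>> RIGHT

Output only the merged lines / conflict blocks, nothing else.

Answer: foxtrot
echo
delta
bravo
charlie

Derivation:
Final LEFT:  [foxtrot, echo, delta, echo, charlie]
Final RIGHT: [golf, echo, delta, bravo, charlie]
i=0: L=foxtrot, R=golf=BASE -> take LEFT -> foxtrot
i=1: L=echo R=echo -> agree -> echo
i=2: L=delta R=delta -> agree -> delta
i=3: L=echo=BASE, R=bravo -> take RIGHT -> bravo
i=4: L=charlie R=charlie -> agree -> charlie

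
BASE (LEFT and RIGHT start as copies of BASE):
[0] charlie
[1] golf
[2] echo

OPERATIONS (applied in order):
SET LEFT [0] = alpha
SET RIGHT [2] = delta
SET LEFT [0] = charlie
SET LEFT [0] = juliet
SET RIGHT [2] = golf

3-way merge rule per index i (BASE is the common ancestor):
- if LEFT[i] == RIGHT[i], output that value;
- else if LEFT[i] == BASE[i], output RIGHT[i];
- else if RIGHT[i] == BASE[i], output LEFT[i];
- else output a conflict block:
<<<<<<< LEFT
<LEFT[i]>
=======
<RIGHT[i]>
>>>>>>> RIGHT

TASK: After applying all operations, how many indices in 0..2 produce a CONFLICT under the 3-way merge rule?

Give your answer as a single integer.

Answer: 0

Derivation:
Final LEFT:  [juliet, golf, echo]
Final RIGHT: [charlie, golf, golf]
i=0: L=juliet, R=charlie=BASE -> take LEFT -> juliet
i=1: L=golf R=golf -> agree -> golf
i=2: L=echo=BASE, R=golf -> take RIGHT -> golf
Conflict count: 0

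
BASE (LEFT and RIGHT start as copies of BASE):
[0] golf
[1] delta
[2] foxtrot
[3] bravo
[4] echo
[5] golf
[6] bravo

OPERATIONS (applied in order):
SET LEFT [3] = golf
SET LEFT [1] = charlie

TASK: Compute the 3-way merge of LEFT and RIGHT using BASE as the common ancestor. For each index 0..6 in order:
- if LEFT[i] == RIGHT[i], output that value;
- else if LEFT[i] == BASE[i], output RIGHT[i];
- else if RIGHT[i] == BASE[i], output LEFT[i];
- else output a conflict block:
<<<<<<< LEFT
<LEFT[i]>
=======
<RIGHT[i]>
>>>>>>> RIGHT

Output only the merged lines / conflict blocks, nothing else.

Answer: golf
charlie
foxtrot
golf
echo
golf
bravo

Derivation:
Final LEFT:  [golf, charlie, foxtrot, golf, echo, golf, bravo]
Final RIGHT: [golf, delta, foxtrot, bravo, echo, golf, bravo]
i=0: L=golf R=golf -> agree -> golf
i=1: L=charlie, R=delta=BASE -> take LEFT -> charlie
i=2: L=foxtrot R=foxtrot -> agree -> foxtrot
i=3: L=golf, R=bravo=BASE -> take LEFT -> golf
i=4: L=echo R=echo -> agree -> echo
i=5: L=golf R=golf -> agree -> golf
i=6: L=bravo R=bravo -> agree -> bravo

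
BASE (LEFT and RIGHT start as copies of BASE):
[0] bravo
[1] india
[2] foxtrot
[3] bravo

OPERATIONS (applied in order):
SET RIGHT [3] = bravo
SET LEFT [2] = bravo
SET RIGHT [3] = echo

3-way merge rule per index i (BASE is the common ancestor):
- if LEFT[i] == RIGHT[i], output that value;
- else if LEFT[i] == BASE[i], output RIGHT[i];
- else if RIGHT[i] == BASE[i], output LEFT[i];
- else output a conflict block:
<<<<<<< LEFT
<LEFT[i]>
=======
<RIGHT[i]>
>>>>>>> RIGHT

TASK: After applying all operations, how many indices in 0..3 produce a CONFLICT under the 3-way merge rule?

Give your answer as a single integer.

Final LEFT:  [bravo, india, bravo, bravo]
Final RIGHT: [bravo, india, foxtrot, echo]
i=0: L=bravo R=bravo -> agree -> bravo
i=1: L=india R=india -> agree -> india
i=2: L=bravo, R=foxtrot=BASE -> take LEFT -> bravo
i=3: L=bravo=BASE, R=echo -> take RIGHT -> echo
Conflict count: 0

Answer: 0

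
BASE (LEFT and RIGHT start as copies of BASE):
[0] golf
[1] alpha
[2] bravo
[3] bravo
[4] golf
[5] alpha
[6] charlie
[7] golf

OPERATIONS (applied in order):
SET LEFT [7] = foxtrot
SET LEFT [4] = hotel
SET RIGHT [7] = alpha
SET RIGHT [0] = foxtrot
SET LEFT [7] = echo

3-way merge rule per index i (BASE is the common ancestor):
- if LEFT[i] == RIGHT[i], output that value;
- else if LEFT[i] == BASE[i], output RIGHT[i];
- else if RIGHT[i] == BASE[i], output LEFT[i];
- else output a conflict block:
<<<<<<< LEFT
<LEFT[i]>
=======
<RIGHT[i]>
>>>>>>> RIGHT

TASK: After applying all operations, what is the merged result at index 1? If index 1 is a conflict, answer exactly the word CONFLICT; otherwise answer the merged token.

Final LEFT:  [golf, alpha, bravo, bravo, hotel, alpha, charlie, echo]
Final RIGHT: [foxtrot, alpha, bravo, bravo, golf, alpha, charlie, alpha]
i=0: L=golf=BASE, R=foxtrot -> take RIGHT -> foxtrot
i=1: L=alpha R=alpha -> agree -> alpha
i=2: L=bravo R=bravo -> agree -> bravo
i=3: L=bravo R=bravo -> agree -> bravo
i=4: L=hotel, R=golf=BASE -> take LEFT -> hotel
i=5: L=alpha R=alpha -> agree -> alpha
i=6: L=charlie R=charlie -> agree -> charlie
i=7: BASE=golf L=echo R=alpha all differ -> CONFLICT
Index 1 -> alpha

Answer: alpha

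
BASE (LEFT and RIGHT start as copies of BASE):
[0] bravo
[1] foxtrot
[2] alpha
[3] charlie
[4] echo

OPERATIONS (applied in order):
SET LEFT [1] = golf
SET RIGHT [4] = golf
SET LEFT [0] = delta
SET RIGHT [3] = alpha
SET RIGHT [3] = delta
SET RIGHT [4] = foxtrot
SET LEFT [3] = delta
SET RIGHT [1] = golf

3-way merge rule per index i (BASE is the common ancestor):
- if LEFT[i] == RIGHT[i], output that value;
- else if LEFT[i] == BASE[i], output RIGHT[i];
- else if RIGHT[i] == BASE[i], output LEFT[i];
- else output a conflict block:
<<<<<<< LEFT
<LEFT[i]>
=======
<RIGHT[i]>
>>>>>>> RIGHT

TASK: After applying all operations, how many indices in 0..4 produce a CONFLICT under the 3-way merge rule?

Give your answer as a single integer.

Answer: 0

Derivation:
Final LEFT:  [delta, golf, alpha, delta, echo]
Final RIGHT: [bravo, golf, alpha, delta, foxtrot]
i=0: L=delta, R=bravo=BASE -> take LEFT -> delta
i=1: L=golf R=golf -> agree -> golf
i=2: L=alpha R=alpha -> agree -> alpha
i=3: L=delta R=delta -> agree -> delta
i=4: L=echo=BASE, R=foxtrot -> take RIGHT -> foxtrot
Conflict count: 0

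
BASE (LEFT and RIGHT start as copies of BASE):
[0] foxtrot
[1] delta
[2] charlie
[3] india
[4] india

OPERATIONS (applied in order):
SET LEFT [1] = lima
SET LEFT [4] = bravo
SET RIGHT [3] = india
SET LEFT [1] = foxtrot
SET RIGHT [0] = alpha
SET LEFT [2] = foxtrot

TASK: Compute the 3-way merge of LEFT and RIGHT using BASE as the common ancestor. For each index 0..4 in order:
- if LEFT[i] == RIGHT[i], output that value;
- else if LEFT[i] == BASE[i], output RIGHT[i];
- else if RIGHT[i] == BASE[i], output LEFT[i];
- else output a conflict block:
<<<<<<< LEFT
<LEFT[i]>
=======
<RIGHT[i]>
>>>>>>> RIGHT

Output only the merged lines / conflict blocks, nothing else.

Final LEFT:  [foxtrot, foxtrot, foxtrot, india, bravo]
Final RIGHT: [alpha, delta, charlie, india, india]
i=0: L=foxtrot=BASE, R=alpha -> take RIGHT -> alpha
i=1: L=foxtrot, R=delta=BASE -> take LEFT -> foxtrot
i=2: L=foxtrot, R=charlie=BASE -> take LEFT -> foxtrot
i=3: L=india R=india -> agree -> india
i=4: L=bravo, R=india=BASE -> take LEFT -> bravo

Answer: alpha
foxtrot
foxtrot
india
bravo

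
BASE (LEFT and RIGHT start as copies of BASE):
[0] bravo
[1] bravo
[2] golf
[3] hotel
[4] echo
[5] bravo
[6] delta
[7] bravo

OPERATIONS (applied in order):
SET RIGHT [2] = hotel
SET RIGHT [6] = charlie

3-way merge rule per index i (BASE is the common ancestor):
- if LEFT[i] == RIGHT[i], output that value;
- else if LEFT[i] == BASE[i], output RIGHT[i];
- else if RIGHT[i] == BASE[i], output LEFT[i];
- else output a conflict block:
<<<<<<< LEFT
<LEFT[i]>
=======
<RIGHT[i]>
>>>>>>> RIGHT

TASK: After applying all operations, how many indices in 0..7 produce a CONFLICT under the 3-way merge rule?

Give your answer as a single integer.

Final LEFT:  [bravo, bravo, golf, hotel, echo, bravo, delta, bravo]
Final RIGHT: [bravo, bravo, hotel, hotel, echo, bravo, charlie, bravo]
i=0: L=bravo R=bravo -> agree -> bravo
i=1: L=bravo R=bravo -> agree -> bravo
i=2: L=golf=BASE, R=hotel -> take RIGHT -> hotel
i=3: L=hotel R=hotel -> agree -> hotel
i=4: L=echo R=echo -> agree -> echo
i=5: L=bravo R=bravo -> agree -> bravo
i=6: L=delta=BASE, R=charlie -> take RIGHT -> charlie
i=7: L=bravo R=bravo -> agree -> bravo
Conflict count: 0

Answer: 0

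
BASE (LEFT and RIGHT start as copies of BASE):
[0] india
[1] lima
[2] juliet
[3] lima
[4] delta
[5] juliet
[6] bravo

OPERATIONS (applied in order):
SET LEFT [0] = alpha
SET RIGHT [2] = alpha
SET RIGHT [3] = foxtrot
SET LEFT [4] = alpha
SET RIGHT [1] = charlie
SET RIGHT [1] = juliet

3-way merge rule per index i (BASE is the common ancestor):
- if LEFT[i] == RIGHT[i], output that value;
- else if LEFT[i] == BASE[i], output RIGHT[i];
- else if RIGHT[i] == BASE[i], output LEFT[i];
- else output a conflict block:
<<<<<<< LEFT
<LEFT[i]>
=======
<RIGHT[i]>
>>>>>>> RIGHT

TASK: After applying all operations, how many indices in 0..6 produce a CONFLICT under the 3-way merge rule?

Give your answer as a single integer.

Final LEFT:  [alpha, lima, juliet, lima, alpha, juliet, bravo]
Final RIGHT: [india, juliet, alpha, foxtrot, delta, juliet, bravo]
i=0: L=alpha, R=india=BASE -> take LEFT -> alpha
i=1: L=lima=BASE, R=juliet -> take RIGHT -> juliet
i=2: L=juliet=BASE, R=alpha -> take RIGHT -> alpha
i=3: L=lima=BASE, R=foxtrot -> take RIGHT -> foxtrot
i=4: L=alpha, R=delta=BASE -> take LEFT -> alpha
i=5: L=juliet R=juliet -> agree -> juliet
i=6: L=bravo R=bravo -> agree -> bravo
Conflict count: 0

Answer: 0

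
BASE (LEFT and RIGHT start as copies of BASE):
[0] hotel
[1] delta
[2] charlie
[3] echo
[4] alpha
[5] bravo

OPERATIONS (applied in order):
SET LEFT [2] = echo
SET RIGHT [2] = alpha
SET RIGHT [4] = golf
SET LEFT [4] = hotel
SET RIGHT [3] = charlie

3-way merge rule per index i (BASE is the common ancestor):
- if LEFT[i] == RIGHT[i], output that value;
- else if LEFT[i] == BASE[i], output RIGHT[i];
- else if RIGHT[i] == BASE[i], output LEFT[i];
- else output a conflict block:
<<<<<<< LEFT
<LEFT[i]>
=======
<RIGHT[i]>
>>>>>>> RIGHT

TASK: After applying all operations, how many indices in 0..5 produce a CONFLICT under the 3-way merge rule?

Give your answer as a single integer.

Final LEFT:  [hotel, delta, echo, echo, hotel, bravo]
Final RIGHT: [hotel, delta, alpha, charlie, golf, bravo]
i=0: L=hotel R=hotel -> agree -> hotel
i=1: L=delta R=delta -> agree -> delta
i=2: BASE=charlie L=echo R=alpha all differ -> CONFLICT
i=3: L=echo=BASE, R=charlie -> take RIGHT -> charlie
i=4: BASE=alpha L=hotel R=golf all differ -> CONFLICT
i=5: L=bravo R=bravo -> agree -> bravo
Conflict count: 2

Answer: 2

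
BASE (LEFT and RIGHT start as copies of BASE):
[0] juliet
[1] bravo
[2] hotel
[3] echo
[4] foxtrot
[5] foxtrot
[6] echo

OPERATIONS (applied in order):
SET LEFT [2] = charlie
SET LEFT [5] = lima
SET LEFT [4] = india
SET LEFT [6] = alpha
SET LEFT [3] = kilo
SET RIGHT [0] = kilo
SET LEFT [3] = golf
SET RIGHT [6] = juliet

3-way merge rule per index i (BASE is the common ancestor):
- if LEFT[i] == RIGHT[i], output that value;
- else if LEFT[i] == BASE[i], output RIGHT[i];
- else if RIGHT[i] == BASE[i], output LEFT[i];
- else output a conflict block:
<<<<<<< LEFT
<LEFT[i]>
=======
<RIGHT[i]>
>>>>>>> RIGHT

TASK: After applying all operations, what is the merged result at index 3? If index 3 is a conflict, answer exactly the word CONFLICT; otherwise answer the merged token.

Final LEFT:  [juliet, bravo, charlie, golf, india, lima, alpha]
Final RIGHT: [kilo, bravo, hotel, echo, foxtrot, foxtrot, juliet]
i=0: L=juliet=BASE, R=kilo -> take RIGHT -> kilo
i=1: L=bravo R=bravo -> agree -> bravo
i=2: L=charlie, R=hotel=BASE -> take LEFT -> charlie
i=3: L=golf, R=echo=BASE -> take LEFT -> golf
i=4: L=india, R=foxtrot=BASE -> take LEFT -> india
i=5: L=lima, R=foxtrot=BASE -> take LEFT -> lima
i=6: BASE=echo L=alpha R=juliet all differ -> CONFLICT
Index 3 -> golf

Answer: golf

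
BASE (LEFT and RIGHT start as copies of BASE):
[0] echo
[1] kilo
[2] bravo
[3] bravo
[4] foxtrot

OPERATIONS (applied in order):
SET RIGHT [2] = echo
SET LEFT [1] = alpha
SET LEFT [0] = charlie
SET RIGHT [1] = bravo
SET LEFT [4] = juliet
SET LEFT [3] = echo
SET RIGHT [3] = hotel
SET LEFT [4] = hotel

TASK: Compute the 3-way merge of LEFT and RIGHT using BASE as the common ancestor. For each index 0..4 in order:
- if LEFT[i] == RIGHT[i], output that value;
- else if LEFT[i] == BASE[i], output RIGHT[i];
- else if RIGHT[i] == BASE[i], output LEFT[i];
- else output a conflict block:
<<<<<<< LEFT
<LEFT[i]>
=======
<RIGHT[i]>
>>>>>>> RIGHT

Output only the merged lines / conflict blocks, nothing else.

Answer: charlie
<<<<<<< LEFT
alpha
=======
bravo
>>>>>>> RIGHT
echo
<<<<<<< LEFT
echo
=======
hotel
>>>>>>> RIGHT
hotel

Derivation:
Final LEFT:  [charlie, alpha, bravo, echo, hotel]
Final RIGHT: [echo, bravo, echo, hotel, foxtrot]
i=0: L=charlie, R=echo=BASE -> take LEFT -> charlie
i=1: BASE=kilo L=alpha R=bravo all differ -> CONFLICT
i=2: L=bravo=BASE, R=echo -> take RIGHT -> echo
i=3: BASE=bravo L=echo R=hotel all differ -> CONFLICT
i=4: L=hotel, R=foxtrot=BASE -> take LEFT -> hotel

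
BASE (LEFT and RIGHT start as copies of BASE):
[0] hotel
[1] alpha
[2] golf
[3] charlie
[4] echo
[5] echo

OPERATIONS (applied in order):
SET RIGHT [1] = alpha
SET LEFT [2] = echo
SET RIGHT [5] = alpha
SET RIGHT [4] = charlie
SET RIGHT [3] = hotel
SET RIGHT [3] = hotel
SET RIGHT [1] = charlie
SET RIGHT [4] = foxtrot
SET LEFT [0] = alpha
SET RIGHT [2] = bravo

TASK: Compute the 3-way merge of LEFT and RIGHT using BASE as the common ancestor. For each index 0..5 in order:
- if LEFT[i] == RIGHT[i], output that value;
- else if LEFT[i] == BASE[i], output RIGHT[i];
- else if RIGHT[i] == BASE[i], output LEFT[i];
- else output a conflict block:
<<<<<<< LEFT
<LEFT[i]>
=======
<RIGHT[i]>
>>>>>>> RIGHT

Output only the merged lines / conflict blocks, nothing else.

Answer: alpha
charlie
<<<<<<< LEFT
echo
=======
bravo
>>>>>>> RIGHT
hotel
foxtrot
alpha

Derivation:
Final LEFT:  [alpha, alpha, echo, charlie, echo, echo]
Final RIGHT: [hotel, charlie, bravo, hotel, foxtrot, alpha]
i=0: L=alpha, R=hotel=BASE -> take LEFT -> alpha
i=1: L=alpha=BASE, R=charlie -> take RIGHT -> charlie
i=2: BASE=golf L=echo R=bravo all differ -> CONFLICT
i=3: L=charlie=BASE, R=hotel -> take RIGHT -> hotel
i=4: L=echo=BASE, R=foxtrot -> take RIGHT -> foxtrot
i=5: L=echo=BASE, R=alpha -> take RIGHT -> alpha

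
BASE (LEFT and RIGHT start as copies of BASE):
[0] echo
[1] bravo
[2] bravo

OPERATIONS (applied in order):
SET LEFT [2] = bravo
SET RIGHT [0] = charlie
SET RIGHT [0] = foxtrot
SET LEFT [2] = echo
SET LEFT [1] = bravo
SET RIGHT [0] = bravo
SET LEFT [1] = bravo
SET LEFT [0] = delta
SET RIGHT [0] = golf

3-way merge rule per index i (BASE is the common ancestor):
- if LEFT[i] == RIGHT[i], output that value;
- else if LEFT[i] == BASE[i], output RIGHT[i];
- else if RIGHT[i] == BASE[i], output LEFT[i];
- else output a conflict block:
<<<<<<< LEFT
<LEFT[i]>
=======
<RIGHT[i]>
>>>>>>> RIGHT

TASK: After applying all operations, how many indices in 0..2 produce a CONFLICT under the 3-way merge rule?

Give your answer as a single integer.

Answer: 1

Derivation:
Final LEFT:  [delta, bravo, echo]
Final RIGHT: [golf, bravo, bravo]
i=0: BASE=echo L=delta R=golf all differ -> CONFLICT
i=1: L=bravo R=bravo -> agree -> bravo
i=2: L=echo, R=bravo=BASE -> take LEFT -> echo
Conflict count: 1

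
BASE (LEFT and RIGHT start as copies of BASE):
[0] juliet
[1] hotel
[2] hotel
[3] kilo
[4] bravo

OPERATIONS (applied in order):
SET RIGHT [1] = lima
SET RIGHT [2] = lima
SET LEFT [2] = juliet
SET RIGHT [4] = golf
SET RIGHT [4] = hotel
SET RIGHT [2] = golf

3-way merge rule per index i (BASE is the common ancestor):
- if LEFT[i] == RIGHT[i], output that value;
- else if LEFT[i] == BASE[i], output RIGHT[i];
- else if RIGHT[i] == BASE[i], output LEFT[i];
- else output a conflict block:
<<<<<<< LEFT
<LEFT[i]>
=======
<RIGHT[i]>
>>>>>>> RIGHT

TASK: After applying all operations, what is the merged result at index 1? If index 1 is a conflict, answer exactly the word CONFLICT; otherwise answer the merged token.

Final LEFT:  [juliet, hotel, juliet, kilo, bravo]
Final RIGHT: [juliet, lima, golf, kilo, hotel]
i=0: L=juliet R=juliet -> agree -> juliet
i=1: L=hotel=BASE, R=lima -> take RIGHT -> lima
i=2: BASE=hotel L=juliet R=golf all differ -> CONFLICT
i=3: L=kilo R=kilo -> agree -> kilo
i=4: L=bravo=BASE, R=hotel -> take RIGHT -> hotel
Index 1 -> lima

Answer: lima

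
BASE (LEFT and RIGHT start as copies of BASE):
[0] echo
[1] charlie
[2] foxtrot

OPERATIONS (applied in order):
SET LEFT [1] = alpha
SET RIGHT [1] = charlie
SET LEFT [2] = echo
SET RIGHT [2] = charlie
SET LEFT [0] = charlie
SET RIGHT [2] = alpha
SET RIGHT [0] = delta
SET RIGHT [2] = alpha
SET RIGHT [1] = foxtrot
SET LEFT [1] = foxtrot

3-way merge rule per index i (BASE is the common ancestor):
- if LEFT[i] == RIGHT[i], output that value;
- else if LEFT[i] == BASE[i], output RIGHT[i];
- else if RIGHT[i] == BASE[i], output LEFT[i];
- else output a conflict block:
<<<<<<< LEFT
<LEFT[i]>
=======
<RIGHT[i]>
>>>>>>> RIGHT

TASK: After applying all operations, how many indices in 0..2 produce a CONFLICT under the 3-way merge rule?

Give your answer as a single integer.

Final LEFT:  [charlie, foxtrot, echo]
Final RIGHT: [delta, foxtrot, alpha]
i=0: BASE=echo L=charlie R=delta all differ -> CONFLICT
i=1: L=foxtrot R=foxtrot -> agree -> foxtrot
i=2: BASE=foxtrot L=echo R=alpha all differ -> CONFLICT
Conflict count: 2

Answer: 2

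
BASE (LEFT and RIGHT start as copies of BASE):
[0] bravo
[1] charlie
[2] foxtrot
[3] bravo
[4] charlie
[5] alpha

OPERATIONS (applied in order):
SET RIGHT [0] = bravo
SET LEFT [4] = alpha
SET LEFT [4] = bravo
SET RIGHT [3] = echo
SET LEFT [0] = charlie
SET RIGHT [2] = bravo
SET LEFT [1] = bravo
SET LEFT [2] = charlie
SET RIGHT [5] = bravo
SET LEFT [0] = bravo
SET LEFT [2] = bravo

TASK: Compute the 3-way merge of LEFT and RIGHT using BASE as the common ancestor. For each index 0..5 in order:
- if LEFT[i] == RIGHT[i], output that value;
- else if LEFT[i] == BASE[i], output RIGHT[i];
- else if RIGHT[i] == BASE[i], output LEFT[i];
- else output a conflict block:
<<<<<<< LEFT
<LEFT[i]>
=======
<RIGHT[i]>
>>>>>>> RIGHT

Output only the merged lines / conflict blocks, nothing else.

Answer: bravo
bravo
bravo
echo
bravo
bravo

Derivation:
Final LEFT:  [bravo, bravo, bravo, bravo, bravo, alpha]
Final RIGHT: [bravo, charlie, bravo, echo, charlie, bravo]
i=0: L=bravo R=bravo -> agree -> bravo
i=1: L=bravo, R=charlie=BASE -> take LEFT -> bravo
i=2: L=bravo R=bravo -> agree -> bravo
i=3: L=bravo=BASE, R=echo -> take RIGHT -> echo
i=4: L=bravo, R=charlie=BASE -> take LEFT -> bravo
i=5: L=alpha=BASE, R=bravo -> take RIGHT -> bravo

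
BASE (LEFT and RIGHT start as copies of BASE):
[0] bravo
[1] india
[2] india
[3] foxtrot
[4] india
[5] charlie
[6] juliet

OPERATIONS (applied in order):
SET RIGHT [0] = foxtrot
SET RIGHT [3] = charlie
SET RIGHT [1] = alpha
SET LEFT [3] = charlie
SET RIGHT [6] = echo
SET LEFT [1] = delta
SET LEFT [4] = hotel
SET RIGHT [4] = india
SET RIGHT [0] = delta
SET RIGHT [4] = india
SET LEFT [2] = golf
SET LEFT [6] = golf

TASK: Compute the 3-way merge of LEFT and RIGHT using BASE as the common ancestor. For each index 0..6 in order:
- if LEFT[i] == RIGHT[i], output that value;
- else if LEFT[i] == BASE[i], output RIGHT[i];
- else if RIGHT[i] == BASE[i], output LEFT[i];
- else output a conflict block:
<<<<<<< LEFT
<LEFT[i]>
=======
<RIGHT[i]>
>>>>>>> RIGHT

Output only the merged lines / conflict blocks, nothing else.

Answer: delta
<<<<<<< LEFT
delta
=======
alpha
>>>>>>> RIGHT
golf
charlie
hotel
charlie
<<<<<<< LEFT
golf
=======
echo
>>>>>>> RIGHT

Derivation:
Final LEFT:  [bravo, delta, golf, charlie, hotel, charlie, golf]
Final RIGHT: [delta, alpha, india, charlie, india, charlie, echo]
i=0: L=bravo=BASE, R=delta -> take RIGHT -> delta
i=1: BASE=india L=delta R=alpha all differ -> CONFLICT
i=2: L=golf, R=india=BASE -> take LEFT -> golf
i=3: L=charlie R=charlie -> agree -> charlie
i=4: L=hotel, R=india=BASE -> take LEFT -> hotel
i=5: L=charlie R=charlie -> agree -> charlie
i=6: BASE=juliet L=golf R=echo all differ -> CONFLICT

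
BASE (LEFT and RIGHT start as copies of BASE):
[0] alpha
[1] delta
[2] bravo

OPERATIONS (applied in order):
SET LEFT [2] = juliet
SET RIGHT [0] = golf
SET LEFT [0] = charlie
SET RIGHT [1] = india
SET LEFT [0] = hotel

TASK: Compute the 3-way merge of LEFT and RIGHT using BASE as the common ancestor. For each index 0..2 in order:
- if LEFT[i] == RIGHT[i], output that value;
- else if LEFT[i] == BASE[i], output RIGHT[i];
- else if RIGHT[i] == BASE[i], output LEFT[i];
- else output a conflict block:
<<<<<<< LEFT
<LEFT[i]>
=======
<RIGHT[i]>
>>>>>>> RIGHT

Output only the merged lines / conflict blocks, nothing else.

Final LEFT:  [hotel, delta, juliet]
Final RIGHT: [golf, india, bravo]
i=0: BASE=alpha L=hotel R=golf all differ -> CONFLICT
i=1: L=delta=BASE, R=india -> take RIGHT -> india
i=2: L=juliet, R=bravo=BASE -> take LEFT -> juliet

Answer: <<<<<<< LEFT
hotel
=======
golf
>>>>>>> RIGHT
india
juliet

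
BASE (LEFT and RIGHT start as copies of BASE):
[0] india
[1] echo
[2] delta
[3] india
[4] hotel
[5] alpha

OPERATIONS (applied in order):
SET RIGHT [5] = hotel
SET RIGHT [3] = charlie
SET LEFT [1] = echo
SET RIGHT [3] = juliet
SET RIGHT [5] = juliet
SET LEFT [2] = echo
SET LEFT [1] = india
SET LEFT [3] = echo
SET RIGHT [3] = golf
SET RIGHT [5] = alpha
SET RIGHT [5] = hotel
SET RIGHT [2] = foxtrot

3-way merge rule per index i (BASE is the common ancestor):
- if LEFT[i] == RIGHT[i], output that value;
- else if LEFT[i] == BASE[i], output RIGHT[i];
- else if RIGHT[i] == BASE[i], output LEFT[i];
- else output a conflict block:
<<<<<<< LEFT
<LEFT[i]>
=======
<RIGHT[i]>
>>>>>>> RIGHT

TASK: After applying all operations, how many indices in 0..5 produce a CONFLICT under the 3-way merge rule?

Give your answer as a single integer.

Answer: 2

Derivation:
Final LEFT:  [india, india, echo, echo, hotel, alpha]
Final RIGHT: [india, echo, foxtrot, golf, hotel, hotel]
i=0: L=india R=india -> agree -> india
i=1: L=india, R=echo=BASE -> take LEFT -> india
i=2: BASE=delta L=echo R=foxtrot all differ -> CONFLICT
i=3: BASE=india L=echo R=golf all differ -> CONFLICT
i=4: L=hotel R=hotel -> agree -> hotel
i=5: L=alpha=BASE, R=hotel -> take RIGHT -> hotel
Conflict count: 2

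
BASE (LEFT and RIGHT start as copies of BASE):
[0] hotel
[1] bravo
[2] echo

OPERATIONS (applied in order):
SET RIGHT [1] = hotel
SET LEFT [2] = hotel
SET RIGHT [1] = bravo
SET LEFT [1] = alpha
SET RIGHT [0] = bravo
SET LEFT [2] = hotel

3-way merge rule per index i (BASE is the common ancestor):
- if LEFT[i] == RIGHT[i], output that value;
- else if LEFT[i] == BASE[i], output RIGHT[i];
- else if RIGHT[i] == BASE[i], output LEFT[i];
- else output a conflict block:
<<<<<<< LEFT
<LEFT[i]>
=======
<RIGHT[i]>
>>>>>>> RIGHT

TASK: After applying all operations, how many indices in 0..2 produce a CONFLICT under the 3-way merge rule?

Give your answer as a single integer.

Final LEFT:  [hotel, alpha, hotel]
Final RIGHT: [bravo, bravo, echo]
i=0: L=hotel=BASE, R=bravo -> take RIGHT -> bravo
i=1: L=alpha, R=bravo=BASE -> take LEFT -> alpha
i=2: L=hotel, R=echo=BASE -> take LEFT -> hotel
Conflict count: 0

Answer: 0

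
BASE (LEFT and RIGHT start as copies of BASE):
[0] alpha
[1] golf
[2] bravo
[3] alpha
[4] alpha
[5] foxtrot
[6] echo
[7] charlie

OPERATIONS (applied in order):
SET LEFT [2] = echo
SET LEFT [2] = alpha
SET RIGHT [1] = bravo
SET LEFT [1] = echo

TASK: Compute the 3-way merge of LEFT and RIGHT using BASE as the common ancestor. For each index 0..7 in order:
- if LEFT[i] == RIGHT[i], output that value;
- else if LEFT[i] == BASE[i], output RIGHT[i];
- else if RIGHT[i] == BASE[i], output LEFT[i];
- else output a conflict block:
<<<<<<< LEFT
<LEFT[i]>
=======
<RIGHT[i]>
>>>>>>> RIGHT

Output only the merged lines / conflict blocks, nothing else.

Final LEFT:  [alpha, echo, alpha, alpha, alpha, foxtrot, echo, charlie]
Final RIGHT: [alpha, bravo, bravo, alpha, alpha, foxtrot, echo, charlie]
i=0: L=alpha R=alpha -> agree -> alpha
i=1: BASE=golf L=echo R=bravo all differ -> CONFLICT
i=2: L=alpha, R=bravo=BASE -> take LEFT -> alpha
i=3: L=alpha R=alpha -> agree -> alpha
i=4: L=alpha R=alpha -> agree -> alpha
i=5: L=foxtrot R=foxtrot -> agree -> foxtrot
i=6: L=echo R=echo -> agree -> echo
i=7: L=charlie R=charlie -> agree -> charlie

Answer: alpha
<<<<<<< LEFT
echo
=======
bravo
>>>>>>> RIGHT
alpha
alpha
alpha
foxtrot
echo
charlie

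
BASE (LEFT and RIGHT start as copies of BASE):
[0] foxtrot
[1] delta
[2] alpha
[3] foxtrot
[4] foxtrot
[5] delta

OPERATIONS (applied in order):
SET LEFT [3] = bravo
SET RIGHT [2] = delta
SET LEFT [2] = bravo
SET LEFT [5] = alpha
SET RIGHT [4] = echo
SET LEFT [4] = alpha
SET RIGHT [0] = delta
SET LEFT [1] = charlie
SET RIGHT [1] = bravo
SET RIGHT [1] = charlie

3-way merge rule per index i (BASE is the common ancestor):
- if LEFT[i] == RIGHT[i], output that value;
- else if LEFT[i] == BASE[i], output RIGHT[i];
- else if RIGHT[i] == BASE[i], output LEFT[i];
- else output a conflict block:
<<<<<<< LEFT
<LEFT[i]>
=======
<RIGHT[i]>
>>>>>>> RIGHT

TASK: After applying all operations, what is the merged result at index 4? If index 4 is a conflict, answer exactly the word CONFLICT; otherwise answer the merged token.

Answer: CONFLICT

Derivation:
Final LEFT:  [foxtrot, charlie, bravo, bravo, alpha, alpha]
Final RIGHT: [delta, charlie, delta, foxtrot, echo, delta]
i=0: L=foxtrot=BASE, R=delta -> take RIGHT -> delta
i=1: L=charlie R=charlie -> agree -> charlie
i=2: BASE=alpha L=bravo R=delta all differ -> CONFLICT
i=3: L=bravo, R=foxtrot=BASE -> take LEFT -> bravo
i=4: BASE=foxtrot L=alpha R=echo all differ -> CONFLICT
i=5: L=alpha, R=delta=BASE -> take LEFT -> alpha
Index 4 -> CONFLICT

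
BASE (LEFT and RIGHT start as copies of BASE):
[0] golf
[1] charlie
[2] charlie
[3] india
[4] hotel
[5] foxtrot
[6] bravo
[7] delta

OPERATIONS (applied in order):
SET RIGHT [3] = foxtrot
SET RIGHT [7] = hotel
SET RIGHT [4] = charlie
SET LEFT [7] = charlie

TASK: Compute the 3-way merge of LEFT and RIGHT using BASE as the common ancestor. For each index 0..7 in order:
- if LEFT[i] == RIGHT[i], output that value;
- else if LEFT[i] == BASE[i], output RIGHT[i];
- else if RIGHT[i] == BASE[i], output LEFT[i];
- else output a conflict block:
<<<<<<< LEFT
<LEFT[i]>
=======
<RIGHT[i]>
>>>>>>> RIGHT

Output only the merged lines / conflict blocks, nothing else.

Answer: golf
charlie
charlie
foxtrot
charlie
foxtrot
bravo
<<<<<<< LEFT
charlie
=======
hotel
>>>>>>> RIGHT

Derivation:
Final LEFT:  [golf, charlie, charlie, india, hotel, foxtrot, bravo, charlie]
Final RIGHT: [golf, charlie, charlie, foxtrot, charlie, foxtrot, bravo, hotel]
i=0: L=golf R=golf -> agree -> golf
i=1: L=charlie R=charlie -> agree -> charlie
i=2: L=charlie R=charlie -> agree -> charlie
i=3: L=india=BASE, R=foxtrot -> take RIGHT -> foxtrot
i=4: L=hotel=BASE, R=charlie -> take RIGHT -> charlie
i=5: L=foxtrot R=foxtrot -> agree -> foxtrot
i=6: L=bravo R=bravo -> agree -> bravo
i=7: BASE=delta L=charlie R=hotel all differ -> CONFLICT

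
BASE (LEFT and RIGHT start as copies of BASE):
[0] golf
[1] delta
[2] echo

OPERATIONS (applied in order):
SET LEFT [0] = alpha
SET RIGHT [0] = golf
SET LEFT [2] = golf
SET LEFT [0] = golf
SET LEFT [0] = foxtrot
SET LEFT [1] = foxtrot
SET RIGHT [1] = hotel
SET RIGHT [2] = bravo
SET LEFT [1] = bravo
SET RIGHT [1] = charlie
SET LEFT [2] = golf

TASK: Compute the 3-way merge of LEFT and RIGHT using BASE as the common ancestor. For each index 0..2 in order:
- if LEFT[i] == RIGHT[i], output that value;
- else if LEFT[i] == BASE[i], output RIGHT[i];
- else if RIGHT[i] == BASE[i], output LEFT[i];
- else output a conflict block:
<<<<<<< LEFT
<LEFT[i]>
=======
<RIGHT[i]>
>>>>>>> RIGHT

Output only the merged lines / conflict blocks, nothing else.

Answer: foxtrot
<<<<<<< LEFT
bravo
=======
charlie
>>>>>>> RIGHT
<<<<<<< LEFT
golf
=======
bravo
>>>>>>> RIGHT

Derivation:
Final LEFT:  [foxtrot, bravo, golf]
Final RIGHT: [golf, charlie, bravo]
i=0: L=foxtrot, R=golf=BASE -> take LEFT -> foxtrot
i=1: BASE=delta L=bravo R=charlie all differ -> CONFLICT
i=2: BASE=echo L=golf R=bravo all differ -> CONFLICT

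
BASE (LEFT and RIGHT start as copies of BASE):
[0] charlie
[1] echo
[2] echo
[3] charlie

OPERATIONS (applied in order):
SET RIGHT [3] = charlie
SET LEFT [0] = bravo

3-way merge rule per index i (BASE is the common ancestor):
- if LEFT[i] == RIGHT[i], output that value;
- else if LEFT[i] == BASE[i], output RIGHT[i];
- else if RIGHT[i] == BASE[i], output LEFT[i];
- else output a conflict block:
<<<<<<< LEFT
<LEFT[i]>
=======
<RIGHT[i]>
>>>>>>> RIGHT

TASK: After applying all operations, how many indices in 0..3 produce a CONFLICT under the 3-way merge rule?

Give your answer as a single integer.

Final LEFT:  [bravo, echo, echo, charlie]
Final RIGHT: [charlie, echo, echo, charlie]
i=0: L=bravo, R=charlie=BASE -> take LEFT -> bravo
i=1: L=echo R=echo -> agree -> echo
i=2: L=echo R=echo -> agree -> echo
i=3: L=charlie R=charlie -> agree -> charlie
Conflict count: 0

Answer: 0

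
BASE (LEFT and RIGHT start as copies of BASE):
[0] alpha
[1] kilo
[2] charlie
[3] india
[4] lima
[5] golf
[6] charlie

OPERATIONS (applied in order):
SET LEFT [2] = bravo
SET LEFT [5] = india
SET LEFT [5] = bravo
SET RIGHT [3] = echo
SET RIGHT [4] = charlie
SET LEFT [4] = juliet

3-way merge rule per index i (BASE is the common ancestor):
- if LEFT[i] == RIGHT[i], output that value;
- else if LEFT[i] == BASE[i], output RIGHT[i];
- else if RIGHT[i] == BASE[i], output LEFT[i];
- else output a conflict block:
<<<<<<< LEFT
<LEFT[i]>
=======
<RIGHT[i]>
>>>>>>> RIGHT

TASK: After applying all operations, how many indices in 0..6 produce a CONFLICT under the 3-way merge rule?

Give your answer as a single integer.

Answer: 1

Derivation:
Final LEFT:  [alpha, kilo, bravo, india, juliet, bravo, charlie]
Final RIGHT: [alpha, kilo, charlie, echo, charlie, golf, charlie]
i=0: L=alpha R=alpha -> agree -> alpha
i=1: L=kilo R=kilo -> agree -> kilo
i=2: L=bravo, R=charlie=BASE -> take LEFT -> bravo
i=3: L=india=BASE, R=echo -> take RIGHT -> echo
i=4: BASE=lima L=juliet R=charlie all differ -> CONFLICT
i=5: L=bravo, R=golf=BASE -> take LEFT -> bravo
i=6: L=charlie R=charlie -> agree -> charlie
Conflict count: 1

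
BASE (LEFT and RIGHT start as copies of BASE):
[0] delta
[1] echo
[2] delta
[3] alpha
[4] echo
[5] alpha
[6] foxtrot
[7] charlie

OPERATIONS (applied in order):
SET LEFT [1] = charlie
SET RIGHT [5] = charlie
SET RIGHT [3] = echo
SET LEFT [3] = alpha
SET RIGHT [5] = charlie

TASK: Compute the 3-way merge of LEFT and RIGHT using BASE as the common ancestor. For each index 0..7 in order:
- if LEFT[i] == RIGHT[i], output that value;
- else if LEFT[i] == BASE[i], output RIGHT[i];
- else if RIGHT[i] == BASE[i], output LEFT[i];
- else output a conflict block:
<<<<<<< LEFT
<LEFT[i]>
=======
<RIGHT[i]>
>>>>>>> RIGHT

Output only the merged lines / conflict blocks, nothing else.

Final LEFT:  [delta, charlie, delta, alpha, echo, alpha, foxtrot, charlie]
Final RIGHT: [delta, echo, delta, echo, echo, charlie, foxtrot, charlie]
i=0: L=delta R=delta -> agree -> delta
i=1: L=charlie, R=echo=BASE -> take LEFT -> charlie
i=2: L=delta R=delta -> agree -> delta
i=3: L=alpha=BASE, R=echo -> take RIGHT -> echo
i=4: L=echo R=echo -> agree -> echo
i=5: L=alpha=BASE, R=charlie -> take RIGHT -> charlie
i=6: L=foxtrot R=foxtrot -> agree -> foxtrot
i=7: L=charlie R=charlie -> agree -> charlie

Answer: delta
charlie
delta
echo
echo
charlie
foxtrot
charlie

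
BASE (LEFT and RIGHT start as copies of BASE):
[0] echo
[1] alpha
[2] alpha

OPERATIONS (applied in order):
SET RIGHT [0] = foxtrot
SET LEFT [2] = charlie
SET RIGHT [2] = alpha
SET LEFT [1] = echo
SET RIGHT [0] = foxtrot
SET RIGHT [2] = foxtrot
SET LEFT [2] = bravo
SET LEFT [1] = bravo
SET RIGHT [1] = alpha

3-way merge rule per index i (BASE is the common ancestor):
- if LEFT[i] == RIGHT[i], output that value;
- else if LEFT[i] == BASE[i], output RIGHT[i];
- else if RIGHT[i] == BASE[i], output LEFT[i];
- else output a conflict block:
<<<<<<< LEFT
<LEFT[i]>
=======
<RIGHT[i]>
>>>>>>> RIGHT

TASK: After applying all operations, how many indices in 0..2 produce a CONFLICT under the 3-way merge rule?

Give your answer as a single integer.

Answer: 1

Derivation:
Final LEFT:  [echo, bravo, bravo]
Final RIGHT: [foxtrot, alpha, foxtrot]
i=0: L=echo=BASE, R=foxtrot -> take RIGHT -> foxtrot
i=1: L=bravo, R=alpha=BASE -> take LEFT -> bravo
i=2: BASE=alpha L=bravo R=foxtrot all differ -> CONFLICT
Conflict count: 1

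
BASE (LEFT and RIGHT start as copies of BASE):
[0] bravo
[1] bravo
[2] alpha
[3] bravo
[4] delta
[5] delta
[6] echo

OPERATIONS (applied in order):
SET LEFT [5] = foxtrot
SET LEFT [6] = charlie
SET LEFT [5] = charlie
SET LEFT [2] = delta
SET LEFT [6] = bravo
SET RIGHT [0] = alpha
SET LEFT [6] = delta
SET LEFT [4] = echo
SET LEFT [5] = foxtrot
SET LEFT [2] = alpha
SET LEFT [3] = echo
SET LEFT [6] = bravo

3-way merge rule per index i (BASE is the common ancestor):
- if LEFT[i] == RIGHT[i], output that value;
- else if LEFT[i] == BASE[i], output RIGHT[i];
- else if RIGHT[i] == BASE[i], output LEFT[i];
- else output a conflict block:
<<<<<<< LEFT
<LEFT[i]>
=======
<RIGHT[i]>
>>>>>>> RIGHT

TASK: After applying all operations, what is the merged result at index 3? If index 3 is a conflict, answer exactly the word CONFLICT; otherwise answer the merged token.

Answer: echo

Derivation:
Final LEFT:  [bravo, bravo, alpha, echo, echo, foxtrot, bravo]
Final RIGHT: [alpha, bravo, alpha, bravo, delta, delta, echo]
i=0: L=bravo=BASE, R=alpha -> take RIGHT -> alpha
i=1: L=bravo R=bravo -> agree -> bravo
i=2: L=alpha R=alpha -> agree -> alpha
i=3: L=echo, R=bravo=BASE -> take LEFT -> echo
i=4: L=echo, R=delta=BASE -> take LEFT -> echo
i=5: L=foxtrot, R=delta=BASE -> take LEFT -> foxtrot
i=6: L=bravo, R=echo=BASE -> take LEFT -> bravo
Index 3 -> echo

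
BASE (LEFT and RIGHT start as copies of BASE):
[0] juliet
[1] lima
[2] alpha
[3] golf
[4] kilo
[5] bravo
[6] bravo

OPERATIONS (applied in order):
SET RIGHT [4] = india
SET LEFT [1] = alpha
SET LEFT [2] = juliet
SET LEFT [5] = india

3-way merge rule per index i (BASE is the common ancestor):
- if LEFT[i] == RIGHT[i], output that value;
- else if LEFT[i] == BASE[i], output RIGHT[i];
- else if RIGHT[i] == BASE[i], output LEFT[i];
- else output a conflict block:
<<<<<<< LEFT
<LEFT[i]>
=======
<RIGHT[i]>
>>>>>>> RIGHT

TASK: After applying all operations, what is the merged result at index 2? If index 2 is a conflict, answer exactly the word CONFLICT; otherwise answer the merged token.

Final LEFT:  [juliet, alpha, juliet, golf, kilo, india, bravo]
Final RIGHT: [juliet, lima, alpha, golf, india, bravo, bravo]
i=0: L=juliet R=juliet -> agree -> juliet
i=1: L=alpha, R=lima=BASE -> take LEFT -> alpha
i=2: L=juliet, R=alpha=BASE -> take LEFT -> juliet
i=3: L=golf R=golf -> agree -> golf
i=4: L=kilo=BASE, R=india -> take RIGHT -> india
i=5: L=india, R=bravo=BASE -> take LEFT -> india
i=6: L=bravo R=bravo -> agree -> bravo
Index 2 -> juliet

Answer: juliet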